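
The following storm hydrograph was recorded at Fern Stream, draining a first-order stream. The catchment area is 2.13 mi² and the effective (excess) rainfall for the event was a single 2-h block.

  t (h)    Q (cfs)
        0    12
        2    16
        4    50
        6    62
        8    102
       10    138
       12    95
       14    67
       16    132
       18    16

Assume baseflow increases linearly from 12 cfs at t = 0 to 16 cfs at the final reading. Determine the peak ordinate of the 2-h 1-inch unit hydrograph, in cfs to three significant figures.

U_p ≈ 155 cfs

Direct runoff: 0.00, 3.56, 37.11, 48.67, 88.22, 123.78, 80.33, 51.89, 116.44, 0.00 cfs; ΣQ_DR = 550.0 cfs, peak = 123.78 cfs.
Runoff depth d = ΣQ_DR·Δt / A = 550.0 × 7200 / (2.13 mi²) = 0.8003 in.
The 1-inch UH is the DRH scaled by (1 in)/d, so U_p = 123.78 × 1/0.8003 = 155 cfs.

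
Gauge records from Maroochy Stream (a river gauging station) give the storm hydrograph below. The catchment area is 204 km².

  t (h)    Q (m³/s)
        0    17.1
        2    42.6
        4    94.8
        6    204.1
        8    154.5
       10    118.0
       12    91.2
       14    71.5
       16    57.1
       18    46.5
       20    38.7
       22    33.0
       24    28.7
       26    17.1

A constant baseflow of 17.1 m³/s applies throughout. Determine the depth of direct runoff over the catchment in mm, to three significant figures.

Direct runoff: 0.0, 25.5, 77.7, 187.0, 137.4, 100.9, 74.1, 54.4, 40.0, 29.4, 21.6, 15.9, 11.6, 0.0 m³/s; ΣQ_DR = 775.5 m³/s.
V = ΣQ_DR · Δt = 775.5 × 7200 s = 5.584 × 10^6 m³.
Over A = 204 km², depth = V / A = 27.4 mm.

d ≈ 27.4 mm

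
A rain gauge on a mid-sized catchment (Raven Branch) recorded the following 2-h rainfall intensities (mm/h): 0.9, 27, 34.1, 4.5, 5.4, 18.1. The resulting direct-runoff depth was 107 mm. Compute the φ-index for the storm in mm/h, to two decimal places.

φ ≈ 8.57 mm/h

Only the 3 blocks with intensity above φ contribute runoff: 27, 34.1, 18.1 mm/h.
Σ(I−φ)·Δt = d  ⇒  (27+34.1+18.1 − 3φ)·2 = 107
φ = (79.20 − 107/2) / 3 = 8.57 mm/h.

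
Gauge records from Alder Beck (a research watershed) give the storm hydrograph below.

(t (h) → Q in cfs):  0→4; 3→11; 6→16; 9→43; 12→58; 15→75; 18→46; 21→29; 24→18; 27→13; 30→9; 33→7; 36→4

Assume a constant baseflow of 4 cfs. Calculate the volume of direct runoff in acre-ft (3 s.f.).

V ≈ 69.7 acre-ft

Direct-runoff ordinates (Q − Q_b): 0.0, 7.0, 12.0, 39.0, 54.0, 71.0, 42.0, 25.0, 14.0, 9.0, 5.0, 3.0, 0.0 cfs.
ΣQ_DR = 281.0 cfs.
With Δt = 3 h = 10800 s, V = ΣQ_DR · Δt = 281.0 × 10800 = 3.03 × 10^6 ft³ = 69.7 acre-ft.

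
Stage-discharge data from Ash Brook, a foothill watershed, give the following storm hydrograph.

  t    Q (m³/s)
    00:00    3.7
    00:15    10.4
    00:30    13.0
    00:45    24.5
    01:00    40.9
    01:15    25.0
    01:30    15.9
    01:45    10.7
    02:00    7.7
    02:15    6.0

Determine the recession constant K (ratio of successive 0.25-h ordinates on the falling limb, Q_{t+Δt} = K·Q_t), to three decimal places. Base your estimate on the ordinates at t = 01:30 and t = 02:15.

K ≈ 0.723

Using the recession-limb readings at t = 01:30 and t = 02:15: Q falls from 15.9 to 6.0 m³/s over 3 intervals.
K = (Q₂/Q₁)^(1/3) = (6.0/15.9)^(1/3) = 0.723.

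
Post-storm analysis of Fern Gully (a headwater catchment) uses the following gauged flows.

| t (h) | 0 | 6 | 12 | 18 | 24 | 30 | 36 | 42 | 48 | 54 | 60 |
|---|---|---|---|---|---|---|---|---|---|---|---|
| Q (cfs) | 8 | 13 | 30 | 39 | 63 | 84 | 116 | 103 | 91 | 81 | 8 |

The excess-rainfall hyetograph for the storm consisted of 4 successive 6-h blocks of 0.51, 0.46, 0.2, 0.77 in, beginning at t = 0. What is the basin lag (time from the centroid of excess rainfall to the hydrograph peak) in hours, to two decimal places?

t_L ≈ 23.20 h

Centroid of excess rainfall: t_c = Σ P_i·t̄_i / ΣP_i = 12.8041 h (block centres at 3, 9, 15, 21 h).
Hydrograph peak occurs at t = 36 h, so basin lag t_L = 36 − 12.8041 = 23.20 h.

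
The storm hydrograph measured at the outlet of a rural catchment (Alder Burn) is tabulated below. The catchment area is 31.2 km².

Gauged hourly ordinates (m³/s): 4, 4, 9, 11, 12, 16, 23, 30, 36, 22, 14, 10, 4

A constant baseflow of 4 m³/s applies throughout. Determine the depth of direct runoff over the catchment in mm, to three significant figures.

d ≈ 16.5 mm

Direct runoff: 0.0, 0.0, 5.0, 7.0, 8.0, 12.0, 19.0, 26.0, 32.0, 18.0, 10.0, 6.0, 0.0 m³/s; ΣQ_DR = 143.0 m³/s.
V = ΣQ_DR · Δt = 143.0 × 3600 s = 5.148 × 10^5 m³.
Over A = 31.2 km², depth = V / A = 16.5 mm.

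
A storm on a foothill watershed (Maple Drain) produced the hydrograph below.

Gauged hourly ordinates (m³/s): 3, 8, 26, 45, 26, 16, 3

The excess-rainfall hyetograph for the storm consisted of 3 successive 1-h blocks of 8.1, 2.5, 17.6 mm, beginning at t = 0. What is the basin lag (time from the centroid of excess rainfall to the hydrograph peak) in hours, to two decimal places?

Centroid of excess rainfall: t_c = Σ P_i·t̄_i / ΣP_i = 1.8369 h (block centres at 0.5, 1.5, 2.5 h).
Hydrograph peak occurs at t = 3 h, so basin lag t_L = 3 − 1.8369 = 1.16 h.

t_L ≈ 1.16 h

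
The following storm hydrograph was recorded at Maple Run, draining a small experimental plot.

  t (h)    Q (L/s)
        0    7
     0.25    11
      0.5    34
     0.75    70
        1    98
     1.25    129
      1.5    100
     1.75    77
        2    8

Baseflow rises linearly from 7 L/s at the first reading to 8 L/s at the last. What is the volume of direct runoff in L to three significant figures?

Direct-runoff ordinates (Q − Q_b): 0.00, 3.88, 26.75, 62.62, 90.50, 121.38, 92.25, 69.12, 0.00 L/s.
ΣQ_DR = 466.5 L/s.
With Δt = 0.25 h = 900 s, V = ΣQ_DR · Δt = 466.5 × 900 = 4.20 × 10^5 L.

V ≈ 4.20 × 10^5 L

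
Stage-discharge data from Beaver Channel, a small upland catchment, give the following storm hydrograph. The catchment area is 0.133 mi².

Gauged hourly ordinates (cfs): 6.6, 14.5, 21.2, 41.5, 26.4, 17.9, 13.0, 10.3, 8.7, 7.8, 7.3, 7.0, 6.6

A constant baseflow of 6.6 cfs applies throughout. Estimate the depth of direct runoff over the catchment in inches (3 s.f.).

Direct runoff: 0.0, 7.9, 14.6, 34.9, 19.8, 11.3, 6.4, 3.7, 2.1, 1.2, 0.7, 0.4, 0.0 cfs; ΣQ_DR = 103.0 cfs.
V = ΣQ_DR · Δt = 103.0 × 3600 s = 3.708 × 10^5 ft³.
Over A = 0.133 mi², depth = V / A = 1.20 in.

d ≈ 1.20 in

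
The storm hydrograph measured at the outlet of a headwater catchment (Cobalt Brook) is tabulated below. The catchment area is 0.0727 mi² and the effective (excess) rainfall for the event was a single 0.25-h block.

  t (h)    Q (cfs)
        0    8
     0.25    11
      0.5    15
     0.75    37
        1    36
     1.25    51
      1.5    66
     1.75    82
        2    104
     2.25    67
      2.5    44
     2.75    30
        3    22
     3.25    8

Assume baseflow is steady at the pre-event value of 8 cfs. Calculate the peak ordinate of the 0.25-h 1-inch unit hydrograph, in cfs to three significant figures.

Direct runoff: 0.0, 3.0, 7.0, 29.0, 28.0, 43.0, 58.0, 74.0, 96.0, 59.0, 36.0, 22.0, 14.0, 0.0 cfs; ΣQ_DR = 469.0 cfs, peak = 96.0 cfs.
Runoff depth d = ΣQ_DR·Δt / A = 469.0 × 900 / (0.0727 mi²) = 2.499 in.
The 1-inch UH is the DRH scaled by (1 in)/d, so U_p = 96.0 × 1/2.499 = 38.4 cfs.

U_p ≈ 38.4 cfs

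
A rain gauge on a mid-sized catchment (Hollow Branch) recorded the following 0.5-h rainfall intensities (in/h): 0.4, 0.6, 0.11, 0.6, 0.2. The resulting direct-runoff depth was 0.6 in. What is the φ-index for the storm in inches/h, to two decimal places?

Only the 4 blocks with intensity above φ contribute runoff: 0.4, 0.6, 0.6, 0.2 in/h.
Σ(I−φ)·Δt = d  ⇒  (0.4+0.6+0.6+0.2 − 4φ)·0.5 = 0.6
φ = (1.800 − 0.6/0.5) / 4 = 0.15 in/h.

φ ≈ 0.15 in/h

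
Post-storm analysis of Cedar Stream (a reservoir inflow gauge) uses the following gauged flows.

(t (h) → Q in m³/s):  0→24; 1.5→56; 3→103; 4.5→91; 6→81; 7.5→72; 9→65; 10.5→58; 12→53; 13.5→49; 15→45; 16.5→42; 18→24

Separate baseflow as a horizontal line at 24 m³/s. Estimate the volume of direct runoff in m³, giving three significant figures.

Direct-runoff ordinates (Q − Q_b): 0.0, 32.0, 79.0, 67.0, 57.0, 48.0, 41.0, 34.0, 29.0, 25.0, 21.0, 18.0, 0.0 m³/s.
ΣQ_DR = 451.0 m³/s.
With Δt = 1.5 h = 5400 s, V = ΣQ_DR · Δt = 451.0 × 5400 = 2.44 × 10^6 m³.

V ≈ 2.44 × 10^6 m³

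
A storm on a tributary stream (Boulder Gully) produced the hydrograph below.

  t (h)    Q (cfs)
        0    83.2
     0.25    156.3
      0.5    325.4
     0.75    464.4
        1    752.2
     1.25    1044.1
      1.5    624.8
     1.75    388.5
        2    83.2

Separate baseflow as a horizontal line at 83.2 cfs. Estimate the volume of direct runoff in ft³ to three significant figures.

Direct-runoff ordinates (Q − Q_b): 0.0, 73.1, 242.2, 381.2, 669.0, 960.9, 541.6, 305.3, 0.0 cfs.
ΣQ_DR = 3173 cfs.
With Δt = 0.25 h = 900 s, V = ΣQ_DR · Δt = 3173 × 900 = 2.86 × 10^6 ft³.

V ≈ 2.86 × 10^6 ft³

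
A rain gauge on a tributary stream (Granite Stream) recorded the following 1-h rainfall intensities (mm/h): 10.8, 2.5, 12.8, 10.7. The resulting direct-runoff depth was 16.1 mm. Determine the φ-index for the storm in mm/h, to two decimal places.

Only the 3 blocks with intensity above φ contribute runoff: 10.8, 12.8, 10.7 mm/h.
Σ(I−φ)·Δt = d  ⇒  (10.8+12.8+10.7 − 3φ)·1 = 16.1
φ = (34.30 − 16.1/1) / 3 = 6.07 mm/h.

φ ≈ 6.07 mm/h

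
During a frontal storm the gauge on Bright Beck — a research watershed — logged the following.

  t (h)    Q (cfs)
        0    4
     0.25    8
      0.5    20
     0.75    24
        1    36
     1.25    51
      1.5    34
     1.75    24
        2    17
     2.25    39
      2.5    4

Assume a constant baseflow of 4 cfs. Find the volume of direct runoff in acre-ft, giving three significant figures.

Direct-runoff ordinates (Q − Q_b): 0.0, 4.0, 16.0, 20.0, 32.0, 47.0, 30.0, 20.0, 13.0, 35.0, 0.0 cfs.
ΣQ_DR = 217.0 cfs.
With Δt = 0.25 h = 900 s, V = ΣQ_DR · Δt = 217.0 × 900 = 1.95 × 10^5 ft³ = 4.48 acre-ft.

V ≈ 4.48 acre-ft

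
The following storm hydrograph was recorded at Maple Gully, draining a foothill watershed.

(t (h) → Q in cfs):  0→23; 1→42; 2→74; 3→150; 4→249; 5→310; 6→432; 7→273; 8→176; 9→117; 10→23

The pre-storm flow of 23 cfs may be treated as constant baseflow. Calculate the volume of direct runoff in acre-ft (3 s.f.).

Direct-runoff ordinates (Q − Q_b): 0.0, 19.0, 51.0, 127.0, 226.0, 287.0, 409.0, 250.0, 153.0, 94.0, 0.0 cfs.
ΣQ_DR = 1616 cfs.
With Δt = 1 h = 3600 s, V = ΣQ_DR · Δt = 1616 × 3600 = 5.82 × 10^6 ft³ = 134 acre-ft.

V ≈ 134 acre-ft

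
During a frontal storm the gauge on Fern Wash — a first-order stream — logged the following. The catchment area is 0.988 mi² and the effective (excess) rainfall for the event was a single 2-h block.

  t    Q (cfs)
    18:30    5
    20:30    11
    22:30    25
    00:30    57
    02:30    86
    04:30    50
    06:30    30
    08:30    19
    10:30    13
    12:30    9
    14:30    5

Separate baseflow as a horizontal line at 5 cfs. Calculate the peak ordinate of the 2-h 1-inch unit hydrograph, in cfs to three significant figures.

Direct runoff: 0.0, 6.0, 20.0, 52.0, 81.0, 45.0, 25.0, 14.0, 8.0, 4.0, 0.0 cfs; ΣQ_DR = 255.0 cfs, peak = 81.0 cfs.
Runoff depth d = ΣQ_DR·Δt / A = 255.0 × 7200 / (0.988 mi²) = 0.7999 in.
The 1-inch UH is the DRH scaled by (1 in)/d, so U_p = 81.0 × 1/0.7999 = 101 cfs.

U_p ≈ 101 cfs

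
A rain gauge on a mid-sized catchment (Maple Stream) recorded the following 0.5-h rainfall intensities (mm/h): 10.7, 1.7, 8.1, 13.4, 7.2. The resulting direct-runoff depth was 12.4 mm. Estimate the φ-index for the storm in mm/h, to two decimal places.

Only the 4 blocks with intensity above φ contribute runoff: 10.7, 8.1, 13.4, 7.2 mm/h.
Σ(I−φ)·Δt = d  ⇒  (10.7+8.1+13.4+7.2 − 4φ)·0.5 = 12.4
φ = (39.40 − 12.4/0.5) / 4 = 3.65 mm/h.

φ ≈ 3.65 mm/h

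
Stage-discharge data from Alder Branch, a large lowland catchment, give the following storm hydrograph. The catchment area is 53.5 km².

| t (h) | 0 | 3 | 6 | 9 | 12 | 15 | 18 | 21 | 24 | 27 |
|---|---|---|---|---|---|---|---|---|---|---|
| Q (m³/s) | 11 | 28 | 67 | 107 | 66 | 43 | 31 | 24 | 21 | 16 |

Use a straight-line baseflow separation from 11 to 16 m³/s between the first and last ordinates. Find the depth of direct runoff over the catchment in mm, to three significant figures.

Direct runoff: 0.00, 16.44, 54.89, 94.33, 52.78, 29.22, 16.67, 9.11, 5.56, 0.00 m³/s; ΣQ_DR = 279.0 m³/s.
V = ΣQ_DR · Δt = 279.0 × 10800 s = 3.013 × 10^6 m³.
Over A = 53.5 km², depth = V / A = 56.3 mm.

d ≈ 56.3 mm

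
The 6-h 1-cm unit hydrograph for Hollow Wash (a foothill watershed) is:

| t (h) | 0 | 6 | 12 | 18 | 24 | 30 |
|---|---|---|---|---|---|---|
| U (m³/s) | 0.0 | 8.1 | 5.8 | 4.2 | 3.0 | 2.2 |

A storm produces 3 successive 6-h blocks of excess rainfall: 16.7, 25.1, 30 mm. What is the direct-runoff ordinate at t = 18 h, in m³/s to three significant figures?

By discrete convolution, Q_j = Σ (P_i / 10 mm) · U_{j−i}.
At t = 18 h (j=3): Q = (16.7/10)·4.2 + (25.1/10)·5.8 + (30/10)·8.1 = 45.9 m³/s.

Q ≈ 45.9 m³/s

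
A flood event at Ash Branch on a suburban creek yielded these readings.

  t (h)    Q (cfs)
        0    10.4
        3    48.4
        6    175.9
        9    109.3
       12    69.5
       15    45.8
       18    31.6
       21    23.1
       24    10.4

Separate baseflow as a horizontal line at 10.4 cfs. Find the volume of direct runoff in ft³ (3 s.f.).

Direct-runoff ordinates (Q − Q_b): 0.0, 38.0, 165.5, 98.9, 59.1, 35.4, 21.2, 12.7, 0.0 cfs.
ΣQ_DR = 430.8 cfs.
With Δt = 3 h = 10800 s, V = ΣQ_DR · Δt = 430.8 × 10800 = 4.65 × 10^6 ft³.

V ≈ 4.65 × 10^6 ft³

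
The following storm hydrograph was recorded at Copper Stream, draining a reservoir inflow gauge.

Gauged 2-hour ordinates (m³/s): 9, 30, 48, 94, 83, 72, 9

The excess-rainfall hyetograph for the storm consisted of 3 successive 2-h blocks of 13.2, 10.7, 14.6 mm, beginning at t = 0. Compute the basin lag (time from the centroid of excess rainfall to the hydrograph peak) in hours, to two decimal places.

Centroid of excess rainfall: t_c = Σ P_i·t̄_i / ΣP_i = 3.0727 h (block centres at 1, 3, 5 h).
Hydrograph peak occurs at t = 6 h, so basin lag t_L = 6 − 3.0727 = 2.93 h.

t_L ≈ 2.93 h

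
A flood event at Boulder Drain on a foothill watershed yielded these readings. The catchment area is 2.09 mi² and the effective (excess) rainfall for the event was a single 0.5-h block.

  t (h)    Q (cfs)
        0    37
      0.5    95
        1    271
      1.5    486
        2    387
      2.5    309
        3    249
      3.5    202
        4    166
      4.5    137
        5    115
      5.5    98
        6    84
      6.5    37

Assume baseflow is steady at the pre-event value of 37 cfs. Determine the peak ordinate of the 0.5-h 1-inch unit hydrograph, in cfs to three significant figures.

Direct runoff: 0.0, 58.0, 234.0, 449.0, 350.0, 272.0, 212.0, 165.0, 129.0, 100.0, 78.0, 61.0, 47.0, 0.0 cfs; ΣQ_DR = 2155 cfs, peak = 449.0 cfs.
Runoff depth d = ΣQ_DR·Δt / A = 2155 × 1800 / (2.09 mi²) = 0.7989 in.
The 1-inch UH is the DRH scaled by (1 in)/d, so U_p = 449.0 × 1/0.7989 = 562 cfs.

U_p ≈ 562 cfs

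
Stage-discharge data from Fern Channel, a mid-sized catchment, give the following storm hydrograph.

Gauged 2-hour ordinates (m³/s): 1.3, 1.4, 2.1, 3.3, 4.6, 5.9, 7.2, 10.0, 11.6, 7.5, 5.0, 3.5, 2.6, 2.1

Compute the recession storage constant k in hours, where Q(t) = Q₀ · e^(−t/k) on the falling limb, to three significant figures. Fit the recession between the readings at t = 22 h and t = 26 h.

On the falling limb, Q drops from 3.5 to 2.1 m³/s between t = 22 h and t = 26 h (Δt = 4 h).
k = −Δt / ln(Q₂/Q₁) = −4 / ln(2.1/3.5) = 7.83 h.

k ≈ 7.83 h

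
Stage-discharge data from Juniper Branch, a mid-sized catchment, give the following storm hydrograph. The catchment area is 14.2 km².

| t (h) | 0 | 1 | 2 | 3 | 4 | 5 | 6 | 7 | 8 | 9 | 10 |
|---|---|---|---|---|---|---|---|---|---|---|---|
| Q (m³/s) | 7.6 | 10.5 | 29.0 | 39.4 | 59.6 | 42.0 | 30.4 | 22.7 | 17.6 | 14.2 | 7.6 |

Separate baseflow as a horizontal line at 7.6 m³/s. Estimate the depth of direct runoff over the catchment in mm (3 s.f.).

Direct runoff: 0.0, 2.9, 21.4, 31.8, 52.0, 34.4, 22.8, 15.1, 10.0, 6.6, 0.0 m³/s; ΣQ_DR = 197.0 m³/s.
V = ΣQ_DR · Δt = 197.0 × 3600 s = 7.092 × 10^5 m³.
Over A = 14.2 km², depth = V / A = 49.9 mm.

d ≈ 49.9 mm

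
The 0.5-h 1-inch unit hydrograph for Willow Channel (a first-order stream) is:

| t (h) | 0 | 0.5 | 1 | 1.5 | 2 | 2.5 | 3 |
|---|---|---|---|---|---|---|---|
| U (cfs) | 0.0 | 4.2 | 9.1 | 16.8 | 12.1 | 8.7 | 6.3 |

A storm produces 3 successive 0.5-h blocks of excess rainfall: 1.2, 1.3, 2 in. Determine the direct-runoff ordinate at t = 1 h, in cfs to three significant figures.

By discrete convolution, Q_j = Σ (P_i / 1 in) · U_{j−i}.
At t = 1 h (j=2): Q = (1.2/1)·9.1 + (1.3/1)·4.2 + (2/1)·0.0 = 16.4 cfs.

Q ≈ 16.4 cfs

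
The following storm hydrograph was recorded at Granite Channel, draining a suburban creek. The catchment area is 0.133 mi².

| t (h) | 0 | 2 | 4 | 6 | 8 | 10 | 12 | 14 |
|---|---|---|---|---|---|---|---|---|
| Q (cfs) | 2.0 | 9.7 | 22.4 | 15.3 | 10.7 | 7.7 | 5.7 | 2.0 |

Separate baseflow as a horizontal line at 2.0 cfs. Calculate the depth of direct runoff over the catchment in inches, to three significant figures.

d ≈ 1.39 in

Direct runoff: 0.0, 7.7, 20.4, 13.3, 8.7, 5.7, 3.7, 0.0 cfs; ΣQ_DR = 59.50 cfs.
V = ΣQ_DR · Δt = 59.50 × 7200 s = 4.284 × 10^5 ft³.
Over A = 0.133 mi², depth = V / A = 1.39 in.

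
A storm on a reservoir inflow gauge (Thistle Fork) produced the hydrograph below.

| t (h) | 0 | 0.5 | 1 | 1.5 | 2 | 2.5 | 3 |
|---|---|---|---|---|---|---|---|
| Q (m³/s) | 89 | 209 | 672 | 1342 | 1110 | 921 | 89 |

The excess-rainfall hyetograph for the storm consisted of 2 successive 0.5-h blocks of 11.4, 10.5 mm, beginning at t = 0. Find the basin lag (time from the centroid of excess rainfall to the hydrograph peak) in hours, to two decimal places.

t_L ≈ 1.01 h

Centroid of excess rainfall: t_c = Σ P_i·t̄_i / ΣP_i = 0.4897 h (block centres at 0.25, 0.75 h).
Hydrograph peak occurs at t = 1.5 h, so basin lag t_L = 1.5 − 0.4897 = 1.01 h.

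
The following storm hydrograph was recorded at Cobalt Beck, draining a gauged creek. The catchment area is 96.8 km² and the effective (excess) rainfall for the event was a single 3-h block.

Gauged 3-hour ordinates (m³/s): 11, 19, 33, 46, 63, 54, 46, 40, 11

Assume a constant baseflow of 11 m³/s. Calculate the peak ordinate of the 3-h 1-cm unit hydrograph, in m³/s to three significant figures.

Direct runoff: 0.0, 8.0, 22.0, 35.0, 52.0, 43.0, 35.0, 29.0, 0.0 m³/s; ΣQ_DR = 224.0 m³/s, peak = 52.0 m³/s.
Runoff depth d = ΣQ_DR·Δt / A = 224.0 × 10800 / (96.8 km²) = 24.99 mm.
The 1-cm UH is the DRH scaled by (10 mm)/d, so U_p = 52.0 × 10/24.99 = 20.8 m³/s.

U_p ≈ 20.8 m³/s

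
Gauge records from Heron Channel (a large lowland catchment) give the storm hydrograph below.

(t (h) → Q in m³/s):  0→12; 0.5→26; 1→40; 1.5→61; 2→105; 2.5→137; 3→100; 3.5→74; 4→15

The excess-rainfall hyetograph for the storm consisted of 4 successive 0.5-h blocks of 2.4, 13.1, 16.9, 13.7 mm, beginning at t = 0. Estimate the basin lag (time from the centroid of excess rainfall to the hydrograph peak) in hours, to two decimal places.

t_L ≈ 1.30 h

Centroid of excess rainfall: t_c = Σ P_i·t̄_i / ΣP_i = 1.2044 h (block centres at 0.25, 0.75, 1.25, 1.75 h).
Hydrograph peak occurs at t = 2.5 h, so basin lag t_L = 2.5 − 1.2044 = 1.30 h.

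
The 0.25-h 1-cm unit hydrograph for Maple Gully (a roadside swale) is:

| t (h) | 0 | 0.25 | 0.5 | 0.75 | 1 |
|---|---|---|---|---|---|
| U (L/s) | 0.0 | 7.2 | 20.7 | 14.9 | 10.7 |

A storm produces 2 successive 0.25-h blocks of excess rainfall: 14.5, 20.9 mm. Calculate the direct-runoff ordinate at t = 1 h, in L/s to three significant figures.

Q ≈ 46.7 L/s

By discrete convolution, Q_j = Σ (P_i / 10 mm) · U_{j−i}.
At t = 1 h (j=4): Q = (14.5/10)·10.7 + (20.9/10)·14.9 = 46.7 L/s.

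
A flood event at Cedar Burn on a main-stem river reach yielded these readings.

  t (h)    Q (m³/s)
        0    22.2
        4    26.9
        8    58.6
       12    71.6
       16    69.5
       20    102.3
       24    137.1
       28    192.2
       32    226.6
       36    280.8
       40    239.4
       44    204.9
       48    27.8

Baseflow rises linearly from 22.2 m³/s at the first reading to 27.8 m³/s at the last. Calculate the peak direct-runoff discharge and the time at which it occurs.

Subtracting baseflow gives direct-runoff ordinates: 0.00, 4.23, 35.47, 48.00, 45.43, 77.77, 112.10, 166.73, 200.67, 254.40, 212.53, 177.57, 0.00 m³/s.
The maximum is 254.40 m³/s, occurring at the reading for t = 36 h.

Q_p = 254.40 m³/s at t = 36 h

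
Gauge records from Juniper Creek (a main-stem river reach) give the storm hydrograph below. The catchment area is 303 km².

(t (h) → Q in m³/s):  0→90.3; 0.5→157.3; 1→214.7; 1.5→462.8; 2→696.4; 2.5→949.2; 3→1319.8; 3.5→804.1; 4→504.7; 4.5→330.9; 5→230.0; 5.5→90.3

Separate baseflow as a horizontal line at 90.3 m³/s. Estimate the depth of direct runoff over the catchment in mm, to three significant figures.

Direct runoff: 0.0, 67.0, 124.4, 372.5, 606.1, 858.9, 1229.5, 713.8, 414.4, 240.6, 139.7, 0.0 m³/s; ΣQ_DR = 4767 m³/s.
V = ΣQ_DR · Δt = 4767 × 1800 s = 8.580 × 10^6 m³.
Over A = 303 km², depth = V / A = 28.3 mm.

d ≈ 28.3 mm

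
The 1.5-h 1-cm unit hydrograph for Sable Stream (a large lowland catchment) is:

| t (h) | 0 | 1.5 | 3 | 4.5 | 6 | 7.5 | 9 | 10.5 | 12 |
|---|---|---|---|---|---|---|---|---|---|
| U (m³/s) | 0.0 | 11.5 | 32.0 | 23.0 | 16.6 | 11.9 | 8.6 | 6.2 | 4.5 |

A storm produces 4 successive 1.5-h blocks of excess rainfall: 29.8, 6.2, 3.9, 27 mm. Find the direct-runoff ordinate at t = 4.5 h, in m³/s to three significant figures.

By discrete convolution, Q_j = Σ (P_i / 10 mm) · U_{j−i}.
At t = 4.5 h (j=3): Q = (29.8/10)·23.0 + (6.2/10)·32.0 + (3.9/10)·11.5 + (27/10)·0.0 = 92.9 m³/s.

Q ≈ 92.9 m³/s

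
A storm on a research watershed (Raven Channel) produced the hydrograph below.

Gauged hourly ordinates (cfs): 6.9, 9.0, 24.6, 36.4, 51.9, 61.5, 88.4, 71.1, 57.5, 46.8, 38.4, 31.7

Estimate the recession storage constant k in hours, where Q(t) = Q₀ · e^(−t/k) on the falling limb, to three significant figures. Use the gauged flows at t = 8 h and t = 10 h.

k ≈ 4.95 h

On the falling limb, Q drops from 57.5 to 38.4 cfs between t = 8 h and t = 10 h (Δt = 2 h).
k = −Δt / ln(Q₂/Q₁) = −2 / ln(38.4/57.5) = 4.95 h.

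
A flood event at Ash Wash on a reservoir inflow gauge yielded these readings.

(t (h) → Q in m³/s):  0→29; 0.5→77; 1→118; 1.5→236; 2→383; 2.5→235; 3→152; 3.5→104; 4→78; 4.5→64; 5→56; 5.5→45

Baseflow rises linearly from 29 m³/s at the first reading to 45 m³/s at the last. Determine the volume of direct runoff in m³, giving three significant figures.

Direct-runoff ordinates (Q − Q_b): 0.00, 46.55, 86.09, 202.64, 348.18, 198.73, 114.27, 64.82, 37.36, 21.91, 12.45, 0.00 m³/s.
ΣQ_DR = 1133 m³/s.
With Δt = 0.5 h = 1800 s, V = ΣQ_DR · Δt = 1133 × 1800 = 2.04 × 10^6 m³.

V ≈ 2.04 × 10^6 m³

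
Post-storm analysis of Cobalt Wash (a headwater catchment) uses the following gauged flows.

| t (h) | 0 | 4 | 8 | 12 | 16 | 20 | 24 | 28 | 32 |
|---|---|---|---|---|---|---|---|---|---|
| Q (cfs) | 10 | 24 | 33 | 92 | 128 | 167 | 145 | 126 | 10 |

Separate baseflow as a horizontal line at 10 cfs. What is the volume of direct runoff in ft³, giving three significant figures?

Direct-runoff ordinates (Q − Q_b): 0.0, 14.0, 23.0, 82.0, 118.0, 157.0, 135.0, 116.0, 0.0 cfs.
ΣQ_DR = 645.0 cfs.
With Δt = 4 h = 14400 s, V = ΣQ_DR · Δt = 645.0 × 14400 = 9.29 × 10^6 ft³.

V ≈ 9.29 × 10^6 ft³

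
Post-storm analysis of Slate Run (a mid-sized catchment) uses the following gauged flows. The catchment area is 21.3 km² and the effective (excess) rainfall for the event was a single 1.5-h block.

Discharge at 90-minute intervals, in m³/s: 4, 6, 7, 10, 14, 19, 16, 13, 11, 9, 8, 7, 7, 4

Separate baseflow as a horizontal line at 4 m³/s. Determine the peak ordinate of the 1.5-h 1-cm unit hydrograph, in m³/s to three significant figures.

U_p ≈ 7.49 m³/s

Direct runoff: 0.0, 2.0, 3.0, 6.0, 10.0, 15.0, 12.0, 9.0, 7.0, 5.0, 4.0, 3.0, 3.0, 0.0 m³/s; ΣQ_DR = 79.00 m³/s, peak = 15.0 m³/s.
Runoff depth d = ΣQ_DR·Δt / A = 79.00 × 5400 / (21.3 km²) = 20.03 mm.
The 1-cm UH is the DRH scaled by (10 mm)/d, so U_p = 15.0 × 10/20.03 = 7.49 m³/s.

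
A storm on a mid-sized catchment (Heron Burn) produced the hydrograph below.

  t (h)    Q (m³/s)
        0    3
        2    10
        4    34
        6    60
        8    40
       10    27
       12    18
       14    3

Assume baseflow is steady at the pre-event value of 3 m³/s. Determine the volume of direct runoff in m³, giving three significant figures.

Direct-runoff ordinates (Q − Q_b): 0.0, 7.0, 31.0, 57.0, 37.0, 24.0, 15.0, 0.0 m³/s.
ΣQ_DR = 171.0 m³/s.
With Δt = 2 h = 7200 s, V = ΣQ_DR · Δt = 171.0 × 7200 = 1.23 × 10^6 m³.

V ≈ 1.23 × 10^6 m³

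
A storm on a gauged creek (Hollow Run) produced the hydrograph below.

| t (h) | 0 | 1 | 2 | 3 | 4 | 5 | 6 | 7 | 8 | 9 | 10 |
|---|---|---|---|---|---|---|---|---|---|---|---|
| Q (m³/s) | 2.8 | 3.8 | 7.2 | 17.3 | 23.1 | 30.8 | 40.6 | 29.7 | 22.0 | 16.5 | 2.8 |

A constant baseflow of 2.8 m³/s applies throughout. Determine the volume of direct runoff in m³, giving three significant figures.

V ≈ 5.97 × 10^5 m³

Direct-runoff ordinates (Q − Q_b): 0.0, 1.0, 4.4, 14.5, 20.3, 28.0, 37.8, 26.9, 19.2, 13.7, 0.0 m³/s.
ΣQ_DR = 165.8 m³/s.
With Δt = 1 h = 3600 s, V = ΣQ_DR · Δt = 165.8 × 3600 = 5.97 × 10^5 m³.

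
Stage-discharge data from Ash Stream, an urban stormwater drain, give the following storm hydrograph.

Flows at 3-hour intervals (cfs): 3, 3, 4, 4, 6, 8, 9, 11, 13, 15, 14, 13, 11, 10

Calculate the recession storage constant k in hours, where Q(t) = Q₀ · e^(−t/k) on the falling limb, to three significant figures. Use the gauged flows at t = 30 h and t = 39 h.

On the falling limb, Q drops from 14 to 10 cfs between t = 30 h and t = 39 h (Δt = 9 h).
k = −Δt / ln(Q₂/Q₁) = −9 / ln(10/14) = 26.7 h.

k ≈ 26.7 h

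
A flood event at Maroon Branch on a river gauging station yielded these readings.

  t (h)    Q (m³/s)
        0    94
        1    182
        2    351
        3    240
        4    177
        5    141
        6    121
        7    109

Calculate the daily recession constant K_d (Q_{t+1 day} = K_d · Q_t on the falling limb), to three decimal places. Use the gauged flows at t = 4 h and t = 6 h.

K_d ≈ 0.010

Between t = 4 h and t = 6 h the flow falls from 177 to 121 m³/s over 2×1 h = 2 h.
Per-interval ratio K = (121/177)^(1/2) = 0.8268; K_d = K^(24/1) = 0.010.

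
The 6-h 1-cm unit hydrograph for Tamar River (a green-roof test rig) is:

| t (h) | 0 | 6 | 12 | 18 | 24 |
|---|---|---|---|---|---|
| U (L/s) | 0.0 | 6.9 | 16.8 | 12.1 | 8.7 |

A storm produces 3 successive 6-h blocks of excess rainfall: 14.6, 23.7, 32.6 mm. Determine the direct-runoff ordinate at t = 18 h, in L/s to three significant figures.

By discrete convolution, Q_j = Σ (P_i / 10 mm) · U_{j−i}.
At t = 18 h (j=3): Q = (14.6/10)·12.1 + (23.7/10)·16.8 + (32.6/10)·6.9 = 80.0 L/s.

Q ≈ 80.0 L/s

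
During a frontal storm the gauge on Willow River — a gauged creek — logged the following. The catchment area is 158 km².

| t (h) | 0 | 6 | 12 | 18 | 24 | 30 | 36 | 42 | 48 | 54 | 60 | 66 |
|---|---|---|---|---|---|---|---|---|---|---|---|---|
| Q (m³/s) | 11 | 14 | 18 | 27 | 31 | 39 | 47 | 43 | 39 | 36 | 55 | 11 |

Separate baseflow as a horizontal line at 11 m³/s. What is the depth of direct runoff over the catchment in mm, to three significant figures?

Direct runoff: 0.0, 3.0, 7.0, 16.0, 20.0, 28.0, 36.0, 32.0, 28.0, 25.0, 44.0, 0.0 m³/s; ΣQ_DR = 239.0 m³/s.
V = ΣQ_DR · Δt = 239.0 × 21600 s = 5.162 × 10^6 m³.
Over A = 158 km², depth = V / A = 32.7 mm.

d ≈ 32.7 mm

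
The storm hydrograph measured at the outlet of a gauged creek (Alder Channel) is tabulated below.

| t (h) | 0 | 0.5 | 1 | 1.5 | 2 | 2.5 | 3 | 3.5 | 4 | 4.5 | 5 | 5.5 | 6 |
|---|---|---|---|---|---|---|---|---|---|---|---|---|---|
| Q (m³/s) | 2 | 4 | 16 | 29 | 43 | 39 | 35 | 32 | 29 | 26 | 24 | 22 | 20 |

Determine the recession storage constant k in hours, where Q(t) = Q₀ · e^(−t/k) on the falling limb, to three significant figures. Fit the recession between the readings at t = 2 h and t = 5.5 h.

On the falling limb, Q drops from 43 to 22 m³/s between t = 2 h and t = 5.5 h (Δt = 3.5 h).
k = −Δt / ln(Q₂/Q₁) = −3.5 / ln(22/43) = 5.22 h.

k ≈ 5.22 h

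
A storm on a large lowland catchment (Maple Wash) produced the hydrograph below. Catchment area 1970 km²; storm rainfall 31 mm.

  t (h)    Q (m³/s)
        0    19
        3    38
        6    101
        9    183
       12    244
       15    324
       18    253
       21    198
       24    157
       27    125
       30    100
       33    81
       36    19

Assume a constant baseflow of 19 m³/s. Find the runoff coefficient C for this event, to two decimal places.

ΣQ_DR = 1595 m³/s; V = ΣQ_DR·Δt = 1.723 × 10^7 m³.
Runoff depth d = V / A = 8.744 mm.
C = d / P = 8.744 / 31 = 0.28.

C ≈ 0.28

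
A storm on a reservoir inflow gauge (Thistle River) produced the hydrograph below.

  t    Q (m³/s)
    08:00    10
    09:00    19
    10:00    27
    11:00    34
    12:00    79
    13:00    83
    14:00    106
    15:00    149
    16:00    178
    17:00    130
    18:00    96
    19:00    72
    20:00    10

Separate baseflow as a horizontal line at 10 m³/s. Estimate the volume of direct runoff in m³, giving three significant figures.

Direct-runoff ordinates (Q − Q_b): 0.0, 9.0, 17.0, 24.0, 69.0, 73.0, 96.0, 139.0, 168.0, 120.0, 86.0, 62.0, 0.0 m³/s.
ΣQ_DR = 863.0 m³/s.
With Δt = 1 h = 3600 s, V = ΣQ_DR · Δt = 863.0 × 3600 = 3.11 × 10^6 m³.

V ≈ 3.11 × 10^6 m³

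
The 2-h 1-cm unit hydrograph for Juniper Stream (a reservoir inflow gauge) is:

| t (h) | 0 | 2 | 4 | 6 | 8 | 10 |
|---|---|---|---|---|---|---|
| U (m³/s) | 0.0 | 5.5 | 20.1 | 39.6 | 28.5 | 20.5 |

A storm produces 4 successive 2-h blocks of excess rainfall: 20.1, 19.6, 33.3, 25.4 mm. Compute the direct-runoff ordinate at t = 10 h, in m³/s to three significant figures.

By discrete convolution, Q_j = Σ (P_i / 10 mm) · U_{j−i}.
At t = 10 h (j=5): Q = (20.1/10)·20.5 + (19.6/10)·28.5 + (33.3/10)·39.6 + (25.4/10)·20.1 = 280 m³/s.

Q ≈ 280 m³/s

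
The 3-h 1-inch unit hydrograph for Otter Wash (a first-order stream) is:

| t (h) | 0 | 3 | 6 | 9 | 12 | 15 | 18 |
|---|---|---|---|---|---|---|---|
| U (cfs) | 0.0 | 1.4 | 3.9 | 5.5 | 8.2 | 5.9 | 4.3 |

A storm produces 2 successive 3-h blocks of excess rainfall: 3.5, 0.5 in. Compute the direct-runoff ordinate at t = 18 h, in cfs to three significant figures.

By discrete convolution, Q_j = Σ (P_i / 1 in) · U_{j−i}.
At t = 18 h (j=6): Q = (3.5/1)·4.3 + (0.5/1)·5.9 = 18.0 cfs.

Q ≈ 18.0 cfs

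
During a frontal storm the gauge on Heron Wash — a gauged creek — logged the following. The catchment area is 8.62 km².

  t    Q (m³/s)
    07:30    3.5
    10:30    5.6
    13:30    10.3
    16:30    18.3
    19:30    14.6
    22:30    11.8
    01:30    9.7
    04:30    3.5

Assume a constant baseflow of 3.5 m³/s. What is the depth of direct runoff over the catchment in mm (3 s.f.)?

d ≈ 61.8 mm

Direct runoff: 0.0, 2.1, 6.8, 14.8, 11.1, 8.3, 6.2, 0.0 m³/s; ΣQ_DR = 49.30 m³/s.
V = ΣQ_DR · Δt = 49.30 × 10800 s = 5.324 × 10^5 m³.
Over A = 8.62 km², depth = V / A = 61.8 mm.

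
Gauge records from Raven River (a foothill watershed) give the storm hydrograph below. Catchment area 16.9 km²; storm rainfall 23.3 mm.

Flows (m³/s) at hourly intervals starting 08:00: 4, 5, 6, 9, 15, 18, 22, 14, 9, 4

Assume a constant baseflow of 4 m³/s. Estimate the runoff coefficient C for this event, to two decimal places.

C ≈ 0.60

ΣQ_DR = 66.00 m³/s; V = ΣQ_DR·Δt = 2.376 × 10^5 m³.
Runoff depth d = V / A = 14.06 mm.
C = d / P = 14.06 / 23.3 = 0.60.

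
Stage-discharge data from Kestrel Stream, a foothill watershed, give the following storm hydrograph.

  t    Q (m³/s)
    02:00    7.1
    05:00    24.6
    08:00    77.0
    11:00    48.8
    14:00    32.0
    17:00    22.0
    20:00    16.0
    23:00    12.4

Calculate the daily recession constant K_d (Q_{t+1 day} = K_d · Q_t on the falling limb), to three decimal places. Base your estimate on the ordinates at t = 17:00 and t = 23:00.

Between t = 17:00 and t = 23:00 the flow falls from 22.0 to 12.4 m³/s over 2×3 h = 6 h.
Per-interval ratio K = (12.4/22.0)^(1/2) = 0.7508; K_d = K^(24/3) = 0.101.

K_d ≈ 0.101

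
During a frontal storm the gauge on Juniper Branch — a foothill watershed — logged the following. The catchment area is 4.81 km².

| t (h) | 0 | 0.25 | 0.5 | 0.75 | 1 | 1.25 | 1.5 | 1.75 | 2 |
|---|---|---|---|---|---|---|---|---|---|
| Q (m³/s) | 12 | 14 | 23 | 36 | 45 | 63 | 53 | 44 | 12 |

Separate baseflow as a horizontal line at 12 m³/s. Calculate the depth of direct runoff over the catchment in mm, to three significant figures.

Direct runoff: 0.0, 2.0, 11.0, 24.0, 33.0, 51.0, 41.0, 32.0, 0.0 m³/s; ΣQ_DR = 194.0 m³/s.
V = ΣQ_DR · Δt = 194.0 × 900 s = 1.746 × 10^5 m³.
Over A = 4.81 km², depth = V / A = 36.3 mm.

d ≈ 36.3 mm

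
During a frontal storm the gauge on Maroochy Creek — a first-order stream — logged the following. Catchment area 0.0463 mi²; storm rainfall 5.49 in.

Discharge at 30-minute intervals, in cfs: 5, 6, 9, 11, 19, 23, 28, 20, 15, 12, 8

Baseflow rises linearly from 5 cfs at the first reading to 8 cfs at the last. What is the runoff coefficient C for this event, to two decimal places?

C ≈ 0.26

ΣQ_DR = 84.50 cfs; V = ΣQ_DR·Δt = 1.521 × 10^5 ft³.
Runoff depth d = V / A = 1.414 in.
C = d / P = 1.414 / 5.49 = 0.26.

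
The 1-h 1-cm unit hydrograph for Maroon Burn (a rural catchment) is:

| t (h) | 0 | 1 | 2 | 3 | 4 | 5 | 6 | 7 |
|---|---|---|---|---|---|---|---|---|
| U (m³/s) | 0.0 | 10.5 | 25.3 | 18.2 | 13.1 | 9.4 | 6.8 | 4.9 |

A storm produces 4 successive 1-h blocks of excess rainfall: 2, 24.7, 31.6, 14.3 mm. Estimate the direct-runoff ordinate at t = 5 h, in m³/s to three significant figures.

By discrete convolution, Q_j = Σ (P_i / 10 mm) · U_{j−i}.
At t = 5 h (j=5): Q = (2/10)·9.4 + (24.7/10)·13.1 + (31.6/10)·18.2 + (14.3/10)·25.3 = 128 m³/s.

Q ≈ 128 m³/s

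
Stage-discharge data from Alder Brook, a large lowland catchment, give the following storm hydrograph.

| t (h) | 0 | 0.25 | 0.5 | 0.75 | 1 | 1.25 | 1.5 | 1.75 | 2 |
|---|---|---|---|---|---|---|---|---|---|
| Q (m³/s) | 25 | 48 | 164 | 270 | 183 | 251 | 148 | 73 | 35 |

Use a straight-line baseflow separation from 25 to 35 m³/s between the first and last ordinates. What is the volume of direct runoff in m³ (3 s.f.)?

V ≈ 8.34 × 10^5 m³

Direct-runoff ordinates (Q − Q_b): 0.00, 21.75, 136.50, 241.25, 153.00, 219.75, 115.50, 39.25, 0.00 m³/s.
ΣQ_DR = 927.0 m³/s.
With Δt = 0.25 h = 900 s, V = ΣQ_DR · Δt = 927.0 × 900 = 8.34 × 10^5 m³.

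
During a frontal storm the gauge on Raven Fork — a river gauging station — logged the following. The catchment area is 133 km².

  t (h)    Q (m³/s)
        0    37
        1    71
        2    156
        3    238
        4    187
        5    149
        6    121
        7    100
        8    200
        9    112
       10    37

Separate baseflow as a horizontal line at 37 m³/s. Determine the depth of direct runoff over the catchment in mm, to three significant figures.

d ≈ 27.1 mm

Direct runoff: 0.0, 34.0, 119.0, 201.0, 150.0, 112.0, 84.0, 63.0, 163.0, 75.0, 0.0 m³/s; ΣQ_DR = 1001 m³/s.
V = ΣQ_DR · Δt = 1001 × 3600 s = 3.604 × 10^6 m³.
Over A = 133 km², depth = V / A = 27.1 mm.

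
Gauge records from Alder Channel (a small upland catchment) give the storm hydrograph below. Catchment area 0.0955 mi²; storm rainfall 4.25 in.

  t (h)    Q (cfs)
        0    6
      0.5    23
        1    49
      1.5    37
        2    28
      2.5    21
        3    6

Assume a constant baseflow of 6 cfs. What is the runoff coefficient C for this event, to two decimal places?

C ≈ 0.24

ΣQ_DR = 128.0 cfs; V = ΣQ_DR·Δt = 2.304 × 10^5 ft³.
Runoff depth d = V / A = 1.038 in.
C = d / P = 1.038 / 4.25 = 0.24.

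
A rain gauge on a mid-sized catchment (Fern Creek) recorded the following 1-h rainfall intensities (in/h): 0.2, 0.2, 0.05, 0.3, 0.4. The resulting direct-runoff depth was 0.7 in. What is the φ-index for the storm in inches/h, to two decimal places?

φ ≈ 0.10 in/h

Only the 4 blocks with intensity above φ contribute runoff: 0.2, 0.2, 0.3, 0.4 in/h.
Σ(I−φ)·Δt = d  ⇒  (0.2+0.2+0.3+0.4 − 4φ)·1 = 0.7
φ = (1.100 − 0.7/1) / 4 = 0.10 in/h.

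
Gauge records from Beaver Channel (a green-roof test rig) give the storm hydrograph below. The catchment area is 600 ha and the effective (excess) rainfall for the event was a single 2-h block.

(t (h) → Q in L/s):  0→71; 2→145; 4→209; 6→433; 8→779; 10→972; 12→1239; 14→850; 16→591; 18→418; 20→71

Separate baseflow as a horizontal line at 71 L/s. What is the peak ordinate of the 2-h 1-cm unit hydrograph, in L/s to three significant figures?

U_p ≈ 1950 L/s

Direct runoff: 0.0, 74.0, 138.0, 362.0, 708.0, 901.0, 1168.0, 779.0, 520.0, 347.0, 0.0 L/s; ΣQ_DR = 4997 L/s, peak = 1168.0 L/s.
Runoff depth d = ΣQ_DR·Δt / A = 4997 × 7200 / (600 ha) = 5.996 mm.
The 1-cm UH is the DRH scaled by (10 mm)/d, so U_p = 1168.0 × 10/5.996 = 1950 L/s.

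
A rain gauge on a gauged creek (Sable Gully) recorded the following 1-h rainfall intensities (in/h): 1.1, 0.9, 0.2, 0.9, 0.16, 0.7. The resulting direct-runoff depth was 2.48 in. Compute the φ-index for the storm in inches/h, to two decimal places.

Only the 4 blocks with intensity above φ contribute runoff: 1.1, 0.9, 0.9, 0.7 in/h.
Σ(I−φ)·Δt = d  ⇒  (1.1+0.9+0.9+0.7 − 4φ)·1 = 2.48
φ = (3.600 − 2.48/1) / 4 = 0.28 in/h.

φ ≈ 0.28 in/h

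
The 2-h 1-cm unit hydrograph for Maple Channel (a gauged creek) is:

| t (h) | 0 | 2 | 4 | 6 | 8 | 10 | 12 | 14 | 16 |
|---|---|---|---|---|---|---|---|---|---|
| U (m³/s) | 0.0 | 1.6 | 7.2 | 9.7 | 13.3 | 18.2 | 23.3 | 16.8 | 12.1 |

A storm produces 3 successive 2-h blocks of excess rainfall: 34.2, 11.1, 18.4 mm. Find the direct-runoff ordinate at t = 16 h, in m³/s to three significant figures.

Q ≈ 103 m³/s

By discrete convolution, Q_j = Σ (P_i / 10 mm) · U_{j−i}.
At t = 16 h (j=8): Q = (34.2/10)·12.1 + (11.1/10)·16.8 + (18.4/10)·23.3 = 103 m³/s.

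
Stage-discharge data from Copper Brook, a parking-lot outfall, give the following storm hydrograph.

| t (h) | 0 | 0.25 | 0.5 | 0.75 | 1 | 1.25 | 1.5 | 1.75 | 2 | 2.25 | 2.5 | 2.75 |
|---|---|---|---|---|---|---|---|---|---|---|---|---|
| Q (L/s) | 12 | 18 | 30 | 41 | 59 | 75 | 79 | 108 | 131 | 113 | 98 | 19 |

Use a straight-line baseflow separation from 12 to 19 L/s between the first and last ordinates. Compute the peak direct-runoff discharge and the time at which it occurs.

Subtracting baseflow gives direct-runoff ordinates: 0.00, 5.36, 16.73, 27.09, 44.45, 59.82, 63.18, 91.55, 113.91, 95.27, 79.64, 0.00 L/s.
The maximum is 113.91 L/s, occurring at the reading for t = 2 h.

Q_p = 113.91 L/s at t = 2 h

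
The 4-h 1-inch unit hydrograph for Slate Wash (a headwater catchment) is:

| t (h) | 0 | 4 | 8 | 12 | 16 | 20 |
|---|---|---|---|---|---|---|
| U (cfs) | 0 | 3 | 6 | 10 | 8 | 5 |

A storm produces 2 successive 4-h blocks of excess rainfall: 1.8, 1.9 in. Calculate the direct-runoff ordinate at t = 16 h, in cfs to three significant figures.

By discrete convolution, Q_j = Σ (P_i / 1 in) · U_{j−i}.
At t = 16 h (j=4): Q = (1.8/1)·8 + (1.9/1)·10 = 33.4 cfs.

Q ≈ 33.4 cfs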